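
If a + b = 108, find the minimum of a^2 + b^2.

With a + b = 108, a^2 + b^2 = a^2 + (108 − a)^2.
The derivative 2a − 2(108 − a) = 4a − 216 vanishes at a = 54; second derivative 4 > 0, a minimum.
The minimum is 2·(54)^2 = 5832.

5832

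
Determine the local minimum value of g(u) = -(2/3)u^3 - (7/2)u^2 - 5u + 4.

g'(u) = -2u^2 - 7u - 5. Setting g'(u) = 0 gives u ∈ {-5/2, -1}.
g''(u) = -4u - 7. g''(-5/2) = 3 > 0 ⇒ local minimum; g''(-1) = -3 < 0 ⇒ local maximum.
The local minimum is g(-5/2) = 121/24.

121/24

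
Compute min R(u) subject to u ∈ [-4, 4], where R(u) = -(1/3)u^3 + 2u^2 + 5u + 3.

1/3

R'(u) = -u^2 + 4u + 5, whose only zero in [-4, 4] is u = -1.
Compare values at every candidate in [-4, 4]: R(-4) = 109/3; R(-1) = 1/3; R(4) = 101/3.
So the minimum is R(-1) = 1/3.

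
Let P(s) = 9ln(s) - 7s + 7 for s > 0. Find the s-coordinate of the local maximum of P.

9/7

P'(s) = 9/s − 7 = 0 gives s = 9/7.
P''(s) = -9/s², which is negative for s > 0, so this is a local maximum.
P(9/7) = 9·ln(9/7) - 9 + 7 ≈ 0.2618.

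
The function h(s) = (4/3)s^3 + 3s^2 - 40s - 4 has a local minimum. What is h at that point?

-773/12

Critical points: h'(s) = 4s^2 + 6s - 40 vanishes at s = -4, 5/2.
h''(s) = 8s + 6. h''(-4) = -26 < 0 ⇒ local maximum; h''(5/2) = 26 > 0 ⇒ local minimum.
Thus h has its local minimum at s = 5/2, with value -773/12.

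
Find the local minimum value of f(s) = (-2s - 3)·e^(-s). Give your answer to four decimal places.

By the product rule, f'(s) = (2s + 1)·e^(-s). Since e^(-s) > 0, the only critical point is s = -1/2.
f''(-1/2) has the same sign as 2 > 0, so this is a local minimum.
f(-1/2) = (-2)·e^(1/2) ≈ -3.2974.

-3.2974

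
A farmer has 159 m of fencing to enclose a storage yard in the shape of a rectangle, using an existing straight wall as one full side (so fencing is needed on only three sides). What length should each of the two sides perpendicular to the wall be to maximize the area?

Let the sides perpendicular to the wall have length x and the parallel side y, so 2x + y = 159 and the area is A = xy = x(159 − 2x).
A'(x) = 159 − 4x = 0 gives x = 159/4, and A''(x) = −4 < 0 confirms a maximum.
Then y = 159 − 2·159/4 = 159/2 and A = 25281/8.

159/4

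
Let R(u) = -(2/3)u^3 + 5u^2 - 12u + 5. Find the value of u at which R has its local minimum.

2

R'(u) = -2u^2 + 10u - 12 = 0 at u = 2, 3.
Second-derivative test with R''(u) = -4u + 10: R''(2) = 2 > 0 ⇒ local minimum; R''(3) = -2 < 0 ⇒ local maximum.
So the local minimum value is R(2) = -13/3.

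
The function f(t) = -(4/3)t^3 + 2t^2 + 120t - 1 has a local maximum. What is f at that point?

f'(t) = -4t^2 + 4t + 120 = 0 at t = -5, 6.
Since f''(t) = -8t + 4, we get f''(-5) = 44 > 0 ⇒ local minimum; f''(6) = -44 < 0 ⇒ local maximum.
So the local maximum value is f(6) = 503.

503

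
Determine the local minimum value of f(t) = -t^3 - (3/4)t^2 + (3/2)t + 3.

7/4

Critical points: f'(t) = -3t^2 - (3/2)t + 3/2 vanishes at t = -1, 1/2.
Since f''(t) = -6t - 3/2, we get f''(-1) = 9/2 > 0 ⇒ local minimum; f''(1/2) = -9/2 < 0 ⇒ local maximum.
The local minimum is f(-1) = 7/4.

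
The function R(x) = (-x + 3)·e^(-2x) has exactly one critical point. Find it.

7/2

R'(x) = (-1)·e^(-2x) + (-x + 3)·(-2)·e^(-2x) = (2x - 7)·e^(-2x). Since e^(-2x) > 0, the only critical point is x = 7/2.
R''(7/2) has the same sign as 2 > 0, so this is a local minimum.
R(7/2) = (-1/2)·e^(-7) ≈ -0.0005.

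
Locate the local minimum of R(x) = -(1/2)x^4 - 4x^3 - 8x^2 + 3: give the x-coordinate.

-2

R'(x) = -2x^3 - 12x^2 - 16x = 0 at x = -4, -2, 0.
R''(x) = -6x^2 - 24x - 16. R''(-4) = -16 < 0 ⇒ local maximum; R''(-2) = 8 > 0 ⇒ local minimum; R''(0) = -16 < 0 ⇒ local maximum.
Thus R has its local minimum at x = -2, with value -5.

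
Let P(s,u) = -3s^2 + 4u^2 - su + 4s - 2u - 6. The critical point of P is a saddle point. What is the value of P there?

-250/49

∂P/∂s = -6s - u + 4 = 0 and ∂P/∂u = -s + 8u - 2 = 0, so (s, u) = (30/49, 16/49).
The Hessian has P_{ss} = -6, P_{uu} = 8, P_{su} = -1, giving D = -49 < 0, so the point is a saddle point.
P(30/49, 16/49) = -250/49.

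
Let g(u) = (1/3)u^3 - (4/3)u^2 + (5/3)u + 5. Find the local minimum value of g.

455/81

g'(u) = u^2 - (8/3)u + 5/3. Setting g'(u) = 0 gives u ∈ {1, 5/3}.
Since g''(u) = 2u - 8/3, we get g''(1) = -2/3 < 0 ⇒ local maximum; g''(5/3) = 2/3 > 0 ⇒ local minimum.
Thus g has its local minimum at u = 5/3, with value 455/81.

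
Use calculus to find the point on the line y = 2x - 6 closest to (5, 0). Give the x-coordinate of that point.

Minimize D(x)^2 = (x - 5)^2 + (2x - 6)^2.
d/dx[D^2] = 2(x - 5) + 2·2·(2x - 6) = 0 ⇒ x = 17/5.
Then y = 4/5 and the distance is √(16/5) ≈ 1.7889.

17/5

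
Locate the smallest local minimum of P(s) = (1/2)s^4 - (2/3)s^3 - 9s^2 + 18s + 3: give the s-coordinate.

P'(s) = 2s^3 - 2s^2 - 18s + 18 = 0 at s = -3, 1, 3.
Since P''(s) = 6s^2 - 4s - 18, we get P''(-3) = 48 > 0 ⇒ local minimum; P''(1) = -16 < 0 ⇒ local maximum; P''(3) = 24 > 0 ⇒ local minimum.
So the smallest local minimum value is P(-3) = -147/2.

-3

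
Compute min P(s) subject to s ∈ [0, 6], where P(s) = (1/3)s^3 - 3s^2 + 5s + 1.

-22/3

Differentiating, P'(s) = s^2 - 6s + 5; which vanishes at s = 1 and s = 5.
Candidates: P(0) = 1, P(1) = 10/3, P(5) = -22/3, P(6) = -5.
So the minimum is P(5) = -22/3.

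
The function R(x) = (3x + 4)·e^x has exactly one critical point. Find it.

Differentiating with the product rule gives R'(x) = (3x + 7)·e^x. Since e^x > 0, the only critical point is x = -7/3.
R''(-7/3) has the same sign as 3 > 0, so this is a local minimum.
R(-7/3) = (-3)·e^(-7/3) ≈ -0.2909.

-7/3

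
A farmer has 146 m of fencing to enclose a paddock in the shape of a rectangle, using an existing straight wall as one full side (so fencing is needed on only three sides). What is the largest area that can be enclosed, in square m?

Let the sides perpendicular to the wall have length x and the parallel side y, so 2x + y = 146 and the area is A = xy = x(146 − 2x).
A'(x) = 146 − 4x = 0 gives x = 73/2, and A''(x) = −4 < 0 confirms a maximum.
Then y = 146 − 2·73/2 = 73 and A = 5329/2.

5329/2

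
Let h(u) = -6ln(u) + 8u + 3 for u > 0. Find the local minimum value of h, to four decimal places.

h'(u) = -6/u + 8 = 0 gives u = 3/4.
h''(u) = 6/u², which is positive for u > 0, so this is a local minimum.
h(3/4) = -6·ln(3/4) + 6 + 3 ≈ 10.7261.

10.7261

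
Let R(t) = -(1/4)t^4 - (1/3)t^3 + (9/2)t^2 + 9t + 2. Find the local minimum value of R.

R'(t) = -t^3 - t^2 + 9t + 9 = 0 at t = -3, -1, 3.
Second-derivative test with R''(t) = -3t^2 - 2t + 9: R''(-3) = -12 < 0 ⇒ local maximum; R''(-1) = 8 > 0 ⇒ local minimum; R''(3) = -24 < 0 ⇒ local maximum.
The local minimum is R(-1) = -29/12.

-29/12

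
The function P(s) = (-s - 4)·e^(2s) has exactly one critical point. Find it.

By the product rule, P'(s) = (-2s - 9)·e^(2s). Since e^(2s) > 0, the only critical point is s = -9/2.
P''(-9/2) has the same sign as -2 < 0, so this is a local maximum.
P(-9/2) = (1/2)·e^(-9) ≈ 0.0001.

-9/2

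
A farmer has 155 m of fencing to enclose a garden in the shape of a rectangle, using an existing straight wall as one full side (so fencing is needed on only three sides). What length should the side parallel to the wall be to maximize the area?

155/2

Let the sides perpendicular to the wall have length x and the parallel side y, so 2x + y = 155 and the area is A = xy = x(155 − 2x).
A'(x) = 155 − 4x = 0 gives x = 155/4, and A''(x) = −4 < 0 confirms a maximum.
Then y = 155 − 2·155/4 = 155/2 and A = 24025/8.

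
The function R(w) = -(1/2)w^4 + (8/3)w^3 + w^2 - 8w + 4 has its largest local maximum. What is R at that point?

Critical points: R'(w) = -2w^3 + 8w^2 + 2w - 8 vanishes at w = -1, 1, 4.
Second-derivative test with R''(w) = -6w^2 + 16w + 2: R''(-1) = -20 < 0 ⇒ local maximum; R''(1) = 12 > 0 ⇒ local minimum; R''(4) = -30 < 0 ⇒ local maximum.
Thus R has its largest local maximum at w = 4, with value 92/3.

92/3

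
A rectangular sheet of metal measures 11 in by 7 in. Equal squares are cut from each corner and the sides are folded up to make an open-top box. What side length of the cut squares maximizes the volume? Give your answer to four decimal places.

With cut size x, the volume is V(x) = x(11 − 2x)(7 − 2x) for 0 < x < 3.5.
V'(x) = 12x^2 − 72x + 77. Setting V'(x) = 0 gives x ≈ 1.3927 (the root in (0, 3.5)).
V''(x) = 24x − 72 is negative there, so this is the maximum; V ≈ 48.2170.

1.3927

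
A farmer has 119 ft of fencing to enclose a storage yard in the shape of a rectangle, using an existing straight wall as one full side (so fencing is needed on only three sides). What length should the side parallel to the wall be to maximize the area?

119/2

Let the sides perpendicular to the wall have length x and the parallel side y, so 2x + y = 119 and the area is A = xy = x(119 − 2x).
A'(x) = 119 − 4x = 0 gives x = 119/4, and A''(x) = −4 < 0 confirms a maximum.
Then y = 119 − 2·119/4 = 119/2 and A = 14161/8.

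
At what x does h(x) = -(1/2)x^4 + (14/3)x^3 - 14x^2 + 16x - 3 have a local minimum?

h'(x) = -2x^3 + 14x^2 - 28x + 16 = 0 at x = 1, 2, 4.
Since h''(x) = -6x^2 + 28x - 28, we get h''(1) = -6 < 0 ⇒ local maximum; h''(2) = 4 > 0 ⇒ local minimum; h''(4) = -12 < 0 ⇒ local maximum.
So the local minimum value is h(2) = 7/3.

2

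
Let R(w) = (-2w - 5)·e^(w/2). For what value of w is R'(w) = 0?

By the product rule, R'(w) = (-w - 9/2)·e^(w/2). Since e^(w/2) > 0, the only critical point is w = -9/2.
R''(-9/2) has the same sign as -1 < 0, so this is a local maximum.
R(-9/2) = (4)·e^(-9/4) ≈ 0.4216.

-9/2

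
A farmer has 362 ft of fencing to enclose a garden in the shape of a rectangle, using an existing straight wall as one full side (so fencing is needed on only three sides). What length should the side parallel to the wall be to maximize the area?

Let the sides perpendicular to the wall have length x and the parallel side y, so 2x + y = 362 and the area is A = xy = x(362 − 2x).
A'(x) = 362 − 4x = 0 gives x = 181/2, and A''(x) = −4 < 0 confirms a maximum.
Then y = 362 − 2·181/2 = 181 and A = 32761/2.

181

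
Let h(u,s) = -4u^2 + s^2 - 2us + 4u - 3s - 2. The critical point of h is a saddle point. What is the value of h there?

-21/5

∂h/∂u = -8u - 2s + 4 = 0 and ∂h/∂s = -2u + 2s - 3 = 0, so (u, s) = (1/10, 8/5).
The Hessian has h_{uu} = -8, h_{ss} = 2, h_{us} = -2, giving D = -20 < 0, so the point is a saddle point.
h(1/10, 8/5) = -21/5.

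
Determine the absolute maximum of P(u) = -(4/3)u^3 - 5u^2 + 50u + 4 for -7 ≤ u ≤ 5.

923/12

Differentiating, P'(u) = -4u^2 - 10u + 50; which vanishes at u = -5 and u = 5/2.
Compare values at every candidate in [-7, 5]: P(-7) = -401/3,  P(-5) = -613/3,  P(5/2) = 923/12,  P(5) = -113/3.
The maximum over the interval is 923/12, attained at u = 5/2.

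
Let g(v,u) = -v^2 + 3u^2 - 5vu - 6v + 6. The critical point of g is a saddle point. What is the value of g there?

∂g/∂v = -2v - 5u - 6 = 0 and ∂g/∂u = -5v + 6u = 0, so (v, u) = (-36/37, -30/37).
The Hessian has g_{vv} = -2, g_{uu} = 6, g_{vu} = -5, giving D = -37 < 0, so the point is a saddle point.
g(-36/37, -30/37) = 330/37.

330/37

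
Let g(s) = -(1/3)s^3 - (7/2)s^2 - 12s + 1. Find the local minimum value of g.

g'(s) = -s^2 - 7s - 12. Setting g'(s) = 0 gives s ∈ {-4, -3}.
Second-derivative test with g''(s) = -2s - 7: g''(-4) = 1 > 0 ⇒ local minimum; g''(-3) = -1 < 0 ⇒ local maximum.
So the local minimum value is g(-4) = 43/3.

43/3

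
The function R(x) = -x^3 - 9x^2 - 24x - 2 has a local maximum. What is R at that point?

18

Critical points: R'(x) = -3x^2 - 18x - 24 vanishes at x = -4, -2.
Second-derivative test with R''(x) = -6x - 18: R''(-4) = 6 > 0 ⇒ local minimum; R''(-2) = -6 < 0 ⇒ local maximum.
Thus R has its local maximum at x = -2, with value 18.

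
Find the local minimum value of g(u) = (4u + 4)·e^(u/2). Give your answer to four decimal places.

-1.7850

Differentiating with the product rule gives g'(u) = (2u + 6)·e^(u/2). Since e^(u/2) > 0, the only critical point is u = -3.
g''(-3) has the same sign as 2 > 0, so this is a local minimum.
g(-3) = (-8)·e^(-3/2) ≈ -1.7850.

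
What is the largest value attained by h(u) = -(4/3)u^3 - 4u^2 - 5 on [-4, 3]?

49/3

The derivative is -4u^2 - 8u, which vanishes at u = -2 and u = 0.
Compare values at every candidate in [-4, 3]: h(-4) = 49/3,  h(-2) = -31/3,  h(0) = -5,  h(3) = -77.
Hence the absolute maximum is 49/3 at u = -4.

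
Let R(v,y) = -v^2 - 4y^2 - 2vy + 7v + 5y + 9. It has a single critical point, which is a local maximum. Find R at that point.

∂R/∂v = -2v - 2y + 7 = 0 and ∂R/∂y = -2v - 8y + 5 = 0, so (v, y) = (23/6, -1/3).
The Hessian has R_{vv} = -2, R_{yy} = -8, R_{vy} = -2, giving D = 12 > 0 with R_{vv} < 0, so the point is a local maximum.
R(23/6, -1/3) = 259/12.

259/12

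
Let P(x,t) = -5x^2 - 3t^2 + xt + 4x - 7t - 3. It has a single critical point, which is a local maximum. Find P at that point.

88/59

∂P/∂x = -10x + t + 4 = 0 and ∂P/∂t = x - 6t - 7 = 0, so (x, t) = (17/59, -66/59).
The Hessian has P_{xx} = -10, P_{tt} = -6, P_{xt} = 1, giving D = 59 > 0 with P_{xx} < 0, so the point is a local maximum.
P(17/59, -66/59) = 88/59.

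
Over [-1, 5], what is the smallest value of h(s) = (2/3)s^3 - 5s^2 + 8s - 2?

Differentiating, h'(s) = 2s^2 - 10s + 8; which vanishes at s = 1 and s = 4.
Compare values at every candidate in [-1, 5]: h(-1) = -47/3, h(1) = 5/3, h(4) = -22/3, h(5) = -11/3.
The minimum over the interval is -47/3, attained at s = -1.

-47/3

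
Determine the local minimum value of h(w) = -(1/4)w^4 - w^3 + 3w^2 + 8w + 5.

3/4

h'(w) = -w^3 - 3w^2 + 6w + 8. Setting h'(w) = 0 gives w ∈ {-4, -1, 2}.
Since h''(w) = -3w^2 - 6w + 6, we get h''(-4) = -18 < 0 ⇒ local maximum; h''(-1) = 9 > 0 ⇒ local minimum; h''(2) = -18 < 0 ⇒ local maximum.
So the local minimum value is h(-1) = 3/4.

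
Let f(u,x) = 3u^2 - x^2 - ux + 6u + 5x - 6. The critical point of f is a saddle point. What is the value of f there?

∂f/∂u = 6u - x + 6 = 0 and ∂f/∂x = -u - 2x + 5 = 0, so (u, x) = (-7/13, 36/13).
The Hessian has f_{uu} = 6, f_{xx} = -2, f_{ux} = -1, giving D = -13 < 0, so the point is a saddle point.
f(-7/13, 36/13) = -9/13.

-9/13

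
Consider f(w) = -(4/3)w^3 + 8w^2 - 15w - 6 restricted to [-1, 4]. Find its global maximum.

Differentiating, f'(w) = -4w^2 + 16w - 15; which vanishes at w = 3/2 and w = 5/2.
Compare values at every candidate in [-1, 4]: f(-1) = 55/3,  f(3/2) = -15,  f(5/2) = -43/3,  f(4) = -70/3.
Hence the absolute maximum is 55/3 at w = -1.

55/3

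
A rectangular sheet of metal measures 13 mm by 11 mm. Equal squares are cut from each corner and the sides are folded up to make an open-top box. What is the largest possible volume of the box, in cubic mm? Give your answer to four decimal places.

126.0104

With cut size x, the volume is V(x) = x(13 − 2x)(11 − 2x) for 0 < x < 5.5.
V'(x) = 12x^2 − 96x + 143. Setting V'(x) = 0 gives x ≈ 1.9793 (the root in (0, 5.5)).
V''(x) = 24x − 96 is negative there, so this is the maximum; V ≈ 126.0104.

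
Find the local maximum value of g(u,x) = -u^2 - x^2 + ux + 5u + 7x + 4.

∂g/∂u = -2u + x + 5 = 0 and ∂g/∂x = u - 2x + 7 = 0, so (u, x) = (17/3, 19/3).
The Hessian has g_{uu} = -2, g_{xx} = -2, g_{ux} = 1, giving D = 3 > 0 with g_{uu} < 0, so the point is a local maximum.
g(17/3, 19/3) = 121/3.

121/3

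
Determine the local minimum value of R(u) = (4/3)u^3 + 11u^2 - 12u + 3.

-1/12

R'(u) = 4u^2 + 22u - 12 = 0 at u = -6, 1/2.
Second-derivative test with R''(u) = 8u + 22: R''(-6) = -26 < 0 ⇒ local maximum; R''(1/2) = 26 > 0 ⇒ local minimum.
Thus R has its local minimum at u = 1/2, with value -1/12.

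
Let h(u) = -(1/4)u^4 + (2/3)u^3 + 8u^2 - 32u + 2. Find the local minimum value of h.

h'(u) = -u^3 + 2u^2 + 16u - 32 = 0 at u = -4, 2, 4.
h''(u) = -3u^2 + 4u + 16. h''(-4) = -48 < 0 ⇒ local maximum; h''(2) = 12 > 0 ⇒ local minimum; h''(4) = -16 < 0 ⇒ local maximum.
So the local minimum value is h(2) = -86/3.

-86/3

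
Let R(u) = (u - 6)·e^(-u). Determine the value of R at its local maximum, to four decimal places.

0.0009

R'(u) = 1·e^(-u) + (u - 6)·(-1)·e^(-u) = (-u + 7)·e^(-u). Since e^(-u) > 0, the only critical point is u = 7.
R''(7) has the same sign as -1 < 0, so this is a local maximum.
R(7) = (1)·e^(-7) ≈ 0.0009.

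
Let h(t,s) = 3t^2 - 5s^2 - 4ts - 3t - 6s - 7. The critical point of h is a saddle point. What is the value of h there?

-397/76

∂h/∂t = 6t - 4s - 3 = 0 and ∂h/∂s = -4t - 10s - 6 = 0, so (t, s) = (3/38, -12/19).
The Hessian has h_{tt} = 6, h_{ss} = -10, h_{ts} = -4, giving D = -76 < 0, so the point is a saddle point.
h(3/38, -12/19) = -397/76.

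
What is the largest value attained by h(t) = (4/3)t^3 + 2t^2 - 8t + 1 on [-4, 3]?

31

Differentiating, h'(t) = 4t^2 + 4t - 8; which vanishes at t = -2 and t = 1.
Evaluating at the critical points and endpoints: h(-4) = -61/3,  h(-2) = 43/3,  h(1) = -11/3,  h(3) = 31.
Hence the absolute maximum is 31 at t = 3.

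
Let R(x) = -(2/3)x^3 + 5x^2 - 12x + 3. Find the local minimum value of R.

Critical points: R'(x) = -2x^2 + 10x - 12 vanishes at x = 2, 3.
R''(x) = -4x + 10. R''(2) = 2 > 0 ⇒ local minimum; R''(3) = -2 < 0 ⇒ local maximum.
So the local minimum value is R(2) = -19/3.

-19/3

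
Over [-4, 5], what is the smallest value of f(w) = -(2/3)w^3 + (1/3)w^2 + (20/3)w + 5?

-110/3

f'(w) = -2w^2 + (2/3)w + 20/3, which vanishes at w = -5/3 and w = 2.
Candidates: f(-4) = 79/3,  f(-5/3) = -170/81,  f(2) = 43/3,  f(5) = -110/3.
The minimum over the interval is -110/3, attained at w = 5.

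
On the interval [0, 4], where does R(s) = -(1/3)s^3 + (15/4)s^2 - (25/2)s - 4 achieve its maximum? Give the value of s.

R'(s) = -s^2 + (15/2)s - 25/2, whose only zero in [0, 4] is s = 5/2.
Compare values at every candidate in [0, 4]: R(0) = -4; R(5/2) = -817/48; R(4) = -46/3.
The maximum over the interval is -4, attained at s = 0.

0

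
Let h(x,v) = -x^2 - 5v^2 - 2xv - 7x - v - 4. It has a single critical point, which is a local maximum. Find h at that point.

∂h/∂x = -2x - 2v - 7 = 0 and ∂h/∂v = -2x - 10v - 1 = 0, so (x, v) = (-17/4, 3/4).
The Hessian has h_{xx} = -2, h_{vv} = -10, h_{xv} = -2, giving D = 16 > 0 with h_{xx} < 0, so the point is a local maximum.
h(-17/4, 3/4) = 21/2.

21/2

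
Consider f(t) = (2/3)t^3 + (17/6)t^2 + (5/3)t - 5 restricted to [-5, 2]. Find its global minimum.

-155/6

Differentiating, f'(t) = 2t^2 + (17/3)t + 5/3; which vanishes at t = -5/2 and t = -1/3.
Evaluating at the critical points and endpoints: f(-5) = -155/6,  f(-5/2) = -15/8,  f(-1/3) = -853/162,  f(2) = 15.
The minimum over the interval is -155/6, attained at t = -5.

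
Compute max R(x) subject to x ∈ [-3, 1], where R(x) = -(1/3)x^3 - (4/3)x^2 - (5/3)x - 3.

-1

Differentiating, R'(x) = -x^2 - (8/3)x - 5/3; which vanishes at x = -5/3 and x = -1.
Candidates: R(-3) = -1, R(-5/3) = -193/81, R(-1) = -7/3, R(1) = -19/3.
So the maximum is R(-3) = -1.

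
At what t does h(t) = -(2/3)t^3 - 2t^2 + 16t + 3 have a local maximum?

Critical points: h'(t) = -2t^2 - 4t + 16 vanishes at t = -4, 2.
Since h''(t) = -4t - 4, we get h''(-4) = 12 > 0 ⇒ local minimum; h''(2) = -12 < 0 ⇒ local maximum.
So the local maximum value is h(2) = 65/3.

2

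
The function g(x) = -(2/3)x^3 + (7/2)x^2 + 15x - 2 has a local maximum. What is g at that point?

g'(x) = -2x^2 + 7x + 15 = 0 at x = -3/2, 5.
Since g''(x) = -4x + 7, we get g''(-3/2) = 13 > 0 ⇒ local minimum; g''(5) = -13 < 0 ⇒ local maximum.
So the local maximum value is g(5) = 463/6.

463/6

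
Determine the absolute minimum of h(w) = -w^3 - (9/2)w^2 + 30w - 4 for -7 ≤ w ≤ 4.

Differentiating, h'(w) = -3w^2 - 9w + 30; which vanishes at w = -5 and w = 2.
Evaluating at the critical points and endpoints: h(-7) = -183/2,  h(-5) = -283/2,  h(2) = 30,  h(4) = -20.
The minimum over the interval is -283/2, attained at w = -5.

-283/2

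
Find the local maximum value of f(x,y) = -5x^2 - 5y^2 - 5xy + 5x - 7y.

109/15

∂f/∂x = -10x - 5y + 5 = 0 and ∂f/∂y = -5x - 10y - 7 = 0, so (x, y) = (17/15, -19/15).
The Hessian has f_{xx} = -10, f_{yy} = -10, f_{xy} = -5, giving D = 75 > 0 with f_{xx} < 0, so the point is a local maximum.
f(17/15, -19/15) = 109/15.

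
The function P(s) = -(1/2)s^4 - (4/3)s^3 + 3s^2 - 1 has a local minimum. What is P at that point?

-1

P'(s) = -2s^3 - 4s^2 + 6s. Setting P'(s) = 0 gives s ∈ {-3, 0, 1}.
P''(s) = -6s^2 - 8s + 6. P''(-3) = -24 < 0 ⇒ local maximum; P''(0) = 6 > 0 ⇒ local minimum; P''(1) = -8 < 0 ⇒ local maximum.
So the local minimum value is P(0) = -1.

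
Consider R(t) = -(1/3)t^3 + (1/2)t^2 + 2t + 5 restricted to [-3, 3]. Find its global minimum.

23/6

Differentiating, R'(t) = -t^2 + t + 2; which vanishes at t = -1 and t = 2.
Compare values at every candidate in [-3, 3]: R(-3) = 25/2,  R(-1) = 23/6,  R(2) = 25/3,  R(3) = 13/2.
Hence the absolute minimum is 23/6 at t = -1.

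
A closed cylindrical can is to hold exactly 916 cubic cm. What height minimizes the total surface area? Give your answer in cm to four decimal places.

With radius r and height h, πr²h = 916 so h = 916/(πr²), and S(r) = 2πr² + 2πrh = 2πr² + 2·916/r.
S'(r) = 4πr − 2·916/r² = 0 ⇒ r³ = 916/(2π), so r ≈ 5.2631 and h = 2r ≈ 10.5261.
S''(r) = 4π + 4·916/r³ > 0, so this is the minimum; S ≈ 522.1295.

10.5261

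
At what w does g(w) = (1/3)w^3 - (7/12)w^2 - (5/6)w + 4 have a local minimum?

5/3

g'(w) = w^2 - (7/6)w - 5/6 = 0 at w = -1/2, 5/3.
Since g''(w) = 2w - 7/6, we get g''(-1/2) = -13/6 < 0 ⇒ local maximum; g''(5/3) = 13/6 > 0 ⇒ local minimum.
The local minimum is g(5/3) = 821/324.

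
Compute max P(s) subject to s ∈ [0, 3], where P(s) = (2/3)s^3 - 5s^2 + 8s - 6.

The derivative is 2s^2 - 10s + 8, whose only zero in [0, 3] is s = 1.
Evaluating at the critical points and endpoints: P(0) = -6, P(1) = -7/3, P(3) = -9.
Hence the absolute maximum is -7/3 at s = 1.

-7/3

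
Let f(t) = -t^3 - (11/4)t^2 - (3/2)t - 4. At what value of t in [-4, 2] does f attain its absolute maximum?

Differentiating, f'(t) = -3t^2 - (11/2)t - 3/2; which vanishes at t = -3/2 and t = -1/3.
Candidates: f(-4) = 22,  f(-3/2) = -73/16,  f(-1/3) = -407/108,  f(2) = -26.
Hence the absolute maximum is 22 at t = -4.

-4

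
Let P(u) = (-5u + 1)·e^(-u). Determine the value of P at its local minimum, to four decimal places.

-1.5060

Differentiating with the product rule gives P'(u) = (5u - 6)·e^(-u). Since e^(-u) > 0, the only critical point is u = 6/5.
P''(6/5) has the same sign as 5 > 0, so this is a local minimum.
P(6/5) = (-5)·e^(-6/5) ≈ -1.5060.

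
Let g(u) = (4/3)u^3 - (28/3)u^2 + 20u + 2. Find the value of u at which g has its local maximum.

g'(u) = 4u^2 - (56/3)u + 20 = 0 at u = 5/3, 3.
Second-derivative test with g''(u) = 8u - 56/3: g''(5/3) = -16/3 < 0 ⇒ local maximum; g''(3) = 16/3 > 0 ⇒ local minimum.
Thus g has its local maximum at u = 5/3, with value 1262/81.

5/3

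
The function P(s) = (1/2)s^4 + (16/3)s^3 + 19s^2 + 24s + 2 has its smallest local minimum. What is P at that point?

Critical points: P'(s) = 2s^3 + 16s^2 + 38s + 24 vanishes at s = -4, -3, -1.
Since P''(s) = 6s^2 + 32s + 38, we get P''(-4) = 6 > 0 ⇒ local minimum; P''(-3) = -4 < 0 ⇒ local maximum; P''(-1) = 12 > 0 ⇒ local minimum.
The smallest local minimum is P(-1) = -47/6.

-47/6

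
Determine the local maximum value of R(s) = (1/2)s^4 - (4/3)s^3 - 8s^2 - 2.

-2

R'(s) = 2s^3 - 4s^2 - 16s = 0 at s = -2, 0, 4.
Second-derivative test with R''(s) = 6s^2 - 8s - 16: R''(-2) = 24 > 0 ⇒ local minimum; R''(0) = -16 < 0 ⇒ local maximum; R''(4) = 48 > 0 ⇒ local minimum.
The local maximum is R(0) = -2.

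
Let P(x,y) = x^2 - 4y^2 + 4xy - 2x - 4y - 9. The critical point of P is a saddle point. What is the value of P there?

∂P/∂x = 2x + 4y - 2 = 0 and ∂P/∂y = 4x - 8y - 4 = 0, so (x, y) = (1, 0).
The Hessian has P_{xx} = 2, P_{yy} = -8, P_{xy} = 4, giving D = -32 < 0, so the point is a saddle point.
P(1, 0) = -10.

-10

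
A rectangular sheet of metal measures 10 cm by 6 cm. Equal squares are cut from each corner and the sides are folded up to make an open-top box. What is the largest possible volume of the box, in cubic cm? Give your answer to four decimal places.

With cut size x, the volume is V(x) = x(10 − 2x)(6 − 2x) for 0 < x < 3.
V'(x) = 12x^2 − 64x + 60. Setting V'(x) = 0 gives x ≈ 1.2137 (the root in (0, 3)).
V''(x) = 24x − 64 is negative there, so this is the maximum; V ≈ 32.8353.

32.8353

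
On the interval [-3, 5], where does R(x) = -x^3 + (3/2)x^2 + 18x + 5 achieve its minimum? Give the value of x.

Differentiating, R'(x) = -3x^2 + 3x + 18; which vanishes at x = -2 and x = 3.
Evaluating at the critical points and endpoints: R(-3) = -17/2,  R(-2) = -17,  R(3) = 91/2,  R(5) = 15/2.
The minimum over the interval is -17, attained at x = -2.

-2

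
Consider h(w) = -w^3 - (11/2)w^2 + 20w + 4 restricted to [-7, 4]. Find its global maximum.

The derivative is -3w^2 - 11w + 20, which vanishes at w = -5 and w = 4/3.
Compare values at every candidate in [-7, 4]: h(-7) = -125/2, h(-5) = -217/2, h(4/3) = 500/27, h(4) = -68.
So the maximum is h(4/3) = 500/27.

500/27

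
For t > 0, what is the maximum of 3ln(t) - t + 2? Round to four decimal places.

2.2958

g'(t) = 3/t − 1 = 0 gives t = 3.
g''(t) = -3/t², which is negative for t > 0, so this is a local maximum.
g(3) = 3·ln(3) - 3 + 2 ≈ 2.2958.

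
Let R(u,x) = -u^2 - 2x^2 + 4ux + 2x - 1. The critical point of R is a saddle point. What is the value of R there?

-3/2

∂R/∂u = -2u + 4x = 0 and ∂R/∂x = 4u - 4x + 2 = 0, so (u, x) = (-1, -1/2).
The Hessian has R_{uu} = -2, R_{xx} = -4, R_{ux} = 4, giving D = -8 < 0, so the point is a saddle point.
R(-1, -1/2) = -3/2.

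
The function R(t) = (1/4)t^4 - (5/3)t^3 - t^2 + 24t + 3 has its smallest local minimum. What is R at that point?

-95/3

Critical points: R'(t) = t^3 - 5t^2 - 2t + 24 vanishes at t = -2, 3, 4.
R''(t) = 3t^2 - 10t - 2. R''(-2) = 30 > 0 ⇒ local minimum; R''(3) = -5 < 0 ⇒ local maximum; R''(4) = 6 > 0 ⇒ local minimum.
So the smallest local minimum value is R(-2) = -95/3.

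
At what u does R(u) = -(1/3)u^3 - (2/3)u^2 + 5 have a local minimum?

R'(u) = -u^2 - (4/3)u. Setting R'(u) = 0 gives u ∈ {-4/3, 0}.
Second-derivative test with R''(u) = -2u - 4/3: R''(-4/3) = 4/3 > 0 ⇒ local minimum; R''(0) = -4/3 < 0 ⇒ local maximum.
The local minimum is R(-4/3) = 373/81.

-4/3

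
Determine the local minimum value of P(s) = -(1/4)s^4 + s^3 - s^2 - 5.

P'(s) = -s^3 + 3s^2 - 2s. Setting P'(s) = 0 gives s ∈ {0, 1, 2}.
Second-derivative test with P''(s) = -3s^2 + 6s - 2: P''(0) = -2 < 0 ⇒ local maximum; P''(1) = 1 > 0 ⇒ local minimum; P''(2) = -2 < 0 ⇒ local maximum.
The local minimum is P(1) = -21/4.

-21/4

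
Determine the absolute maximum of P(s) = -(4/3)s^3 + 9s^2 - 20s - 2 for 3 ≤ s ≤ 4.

-17

P'(s) = -4s^2 + 18s - 20, which has no zeros in [3, 4].
Candidates: P(3) = -17,  P(4) = -70/3.
Hence the absolute maximum is -17 at s = 3.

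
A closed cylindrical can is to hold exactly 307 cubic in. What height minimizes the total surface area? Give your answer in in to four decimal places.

7.3117

With radius r and height h, πr²h = 307 so h = 307/(πr²), and S(r) = 2πr² + 2πrh = 2πr² + 2·307/r.
S'(r) = 4πr − 2·307/r² = 0 ⇒ r³ = 307/(2π), so r ≈ 3.6558 and h = 2r ≈ 7.3117.
S''(r) = 4π + 4·307/r³ > 0, so this is the minimum; S ≈ 251.9263.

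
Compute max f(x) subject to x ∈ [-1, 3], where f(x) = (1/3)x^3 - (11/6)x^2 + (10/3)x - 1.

3/2

Differentiating, f'(x) = x^2 - (11/3)x + 10/3; which vanishes at x = 5/3 and x = 2.
Compare values at every candidate in [-1, 3]: f(-1) = -13/2, f(5/3) = 163/162, f(2) = 1, f(3) = 3/2.
So the maximum is f(3) = 3/2.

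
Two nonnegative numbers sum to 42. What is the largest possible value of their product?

With x + y = 42, the product is P(x) = x(42 − x).
P'(x) = 42 − 2x = 0 gives x = 21; P'' = −2 < 0, so this is the maximum.
P = 21·21 = 441.

441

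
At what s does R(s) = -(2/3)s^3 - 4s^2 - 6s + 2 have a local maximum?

-1

R'(s) = -2s^2 - 8s - 6 = 0 at s = -3, -1.
Since R''(s) = -4s - 8, we get R''(-3) = 4 > 0 ⇒ local minimum; R''(-1) = -4 < 0 ⇒ local maximum.
The local maximum is R(-1) = 14/3.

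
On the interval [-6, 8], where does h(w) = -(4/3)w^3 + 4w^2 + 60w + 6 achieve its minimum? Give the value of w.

-3

h'(w) = -4w^2 + 8w + 60, which vanishes at w = -3 and w = 5.
Candidates: h(-6) = 78; h(-3) = -102; h(5) = 718/3; h(8) = 178/3.
So the minimum is h(-3) = -102.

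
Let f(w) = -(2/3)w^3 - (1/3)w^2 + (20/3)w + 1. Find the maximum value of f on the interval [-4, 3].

35/3

f'(w) = -2w^2 - (2/3)w + 20/3, which vanishes at w = -2 and w = 5/3.
Candidates: f(-4) = 35/3, f(-2) = -25/3, f(5/3) = 656/81, f(3) = 0.
Hence the absolute maximum is 35/3 at w = -4.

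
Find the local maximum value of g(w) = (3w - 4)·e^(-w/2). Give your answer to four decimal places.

By the product rule, g'(w) = (-(3/2)w + 5)·e^(-w/2). Since e^(-w/2) > 0, the only critical point is w = 10/3.
g''(10/3) has the same sign as -3/2 < 0, so this is a local maximum.
g(10/3) = (6)·e^(-5/3) ≈ 1.1333.

1.1333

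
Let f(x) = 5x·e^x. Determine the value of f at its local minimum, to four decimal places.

-1.8394

f'(x) = 5·e^x + (5x)·1·e^x = (5x + 5)·e^x. Since e^x > 0, the only critical point is x = -1.
f''(-1) has the same sign as 5 > 0, so this is a local minimum.
f(-1) = (-5)·e^(-1) ≈ -1.8394.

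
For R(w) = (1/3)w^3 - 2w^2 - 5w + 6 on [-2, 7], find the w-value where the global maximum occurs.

The derivative is w^2 - 4w - 5, which vanishes at w = -1 and w = 5.
Compare values at every candidate in [-2, 7]: R(-2) = 16/3,  R(-1) = 26/3,  R(5) = -82/3,  R(7) = -38/3.
So the maximum is R(-1) = 26/3.

-1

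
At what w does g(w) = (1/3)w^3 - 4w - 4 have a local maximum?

-2

Critical points: g'(w) = w^2 - 4 vanishes at w = -2, 2.
Second-derivative test with g''(w) = 2w: g''(-2) = -4 < 0 ⇒ local maximum; g''(2) = 4 > 0 ⇒ local minimum.
Thus g has its local maximum at w = -2, with value 4/3.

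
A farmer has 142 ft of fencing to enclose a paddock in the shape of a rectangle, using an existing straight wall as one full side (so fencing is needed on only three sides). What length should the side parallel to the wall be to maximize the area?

71

Let the sides perpendicular to the wall have length x and the parallel side y, so 2x + y = 142 and the area is A = xy = x(142 − 2x).
A'(x) = 142 − 4x = 0 gives x = 71/2, and A''(x) = −4 < 0 confirms a maximum.
Then y = 142 − 2·71/2 = 71 and A = 5041/2.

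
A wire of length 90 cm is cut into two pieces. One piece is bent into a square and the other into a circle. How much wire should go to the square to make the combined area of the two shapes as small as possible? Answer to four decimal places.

Let x be the length used for the square. Square side x/4; circle radius (90−x)/(2π).
A(x) = (x/4)² + π·((90−x)/(2π))² = x²/16 + (90−x)²/(4π) for 0 ≤ x ≤ 90. A'(x) = x/8 − (90−x)/(2π) = 0 gives x = 4·90/(π+4) ≈ 50.4089.
A'' = 1/8 + 1/(2π) > 0, so this gives the minimum combined area; x ≈ 50.4089 cm to the square.

50.4089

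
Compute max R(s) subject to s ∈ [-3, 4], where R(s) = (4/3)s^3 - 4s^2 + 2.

70/3

Differentiating, R'(s) = 4s^2 - 8s; which vanishes at s = 0 and s = 2.
Evaluating at the critical points and endpoints: R(-3) = -70, R(0) = 2, R(2) = -10/3, R(4) = 70/3.
So the maximum is R(4) = 70/3.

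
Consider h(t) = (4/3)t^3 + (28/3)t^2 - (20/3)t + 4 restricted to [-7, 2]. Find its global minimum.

The derivative is 4t^2 + (56/3)t - 20/3, which vanishes at t = -5 and t = 1/3.
Compare values at every candidate in [-7, 2]: h(-7) = 152/3, h(-5) = 104, h(1/3) = 232/81, h(2) = 116/3.
Hence the absolute minimum is 232/81 at t = 1/3.

232/81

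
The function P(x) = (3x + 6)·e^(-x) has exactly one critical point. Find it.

P'(x) = 3·e^(-x) + (3x + 6)·(-1)·e^(-x) = (-3x - 3)·e^(-x). Since e^(-x) > 0, the only critical point is x = -1.
P''(-1) has the same sign as -3 < 0, so this is a local maximum.
P(-1) = (3)·e^(1) ≈ 8.1548.

-1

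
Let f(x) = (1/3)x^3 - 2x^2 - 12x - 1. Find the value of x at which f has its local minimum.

6

f'(x) = x^2 - 4x - 12. Setting f'(x) = 0 gives x ∈ {-2, 6}.
f''(x) = 2x - 4. f''(-2) = -8 < 0 ⇒ local maximum; f''(6) = 8 > 0 ⇒ local minimum.
The local minimum is f(6) = -73.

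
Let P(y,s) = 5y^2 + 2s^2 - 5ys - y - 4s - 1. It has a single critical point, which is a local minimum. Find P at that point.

∂P/∂y = 10y - 5s - 1 = 0 and ∂P/∂s = -5y + 4s - 4 = 0, so (y, s) = (8/5, 3).
The Hessian has P_{yy} = 10, P_{ss} = 4, P_{ys} = -5, giving D = 15 > 0 with P_{yy} > 0, so the point is a local minimum.
P(8/5, 3) = -39/5.

-39/5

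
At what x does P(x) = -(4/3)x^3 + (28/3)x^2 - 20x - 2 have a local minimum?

P'(x) = -4x^2 + (56/3)x - 20 = 0 at x = 5/3, 3.
Since P''(x) = -8x + 56/3, we get P''(5/3) = 16/3 > 0 ⇒ local minimum; P''(3) = -16/3 < 0 ⇒ local maximum.
The local minimum is P(5/3) = -1262/81.

5/3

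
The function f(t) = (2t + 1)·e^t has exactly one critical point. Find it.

Differentiating with the product rule gives f'(t) = (2t + 3)·e^t. Since e^t > 0, the only critical point is t = -3/2.
f''(-3/2) has the same sign as 2 > 0, so this is a local minimum.
f(-3/2) = (-2)·e^(-3/2) ≈ -0.4463.

-3/2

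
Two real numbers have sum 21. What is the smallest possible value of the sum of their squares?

With a + b = 21, a^2 + b^2 = a^2 + (21 − a)^2.
The derivative 2a − 2(21 − a) = 4a − 42 vanishes at a = 21/2; second derivative 4 > 0, a minimum.
The minimum is 2·(21/2)^2 = 441/2.

441/2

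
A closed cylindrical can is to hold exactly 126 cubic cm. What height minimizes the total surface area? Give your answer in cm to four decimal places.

5.4337

With radius r and height h, πr²h = 126 so h = 126/(πr²), and S(r) = 2πr² + 2πrh = 2πr² + 2·126/r.
S'(r) = 4πr − 2·126/r² = 0 ⇒ r³ = 126/(2π), so r ≈ 2.7168 and h = 2r ≈ 5.4337.
S''(r) = 4π + 4·126/r³ > 0, so this is the minimum; S ≈ 139.1324.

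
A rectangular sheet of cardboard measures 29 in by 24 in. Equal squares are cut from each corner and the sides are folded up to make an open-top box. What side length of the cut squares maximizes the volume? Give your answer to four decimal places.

With cut size x, the volume is V(x) = x(29 − 2x)(24 − 2x) for 0 < x < 12.
V'(x) = 12x^2 − 212x + 696. Setting V'(x) = 0 gives x ≈ 4.3581 (the root in (0, 12)).
V''(x) = 24x − 212 is negative there, so this is the maximum; V ≈ 1351.0700.

4.3581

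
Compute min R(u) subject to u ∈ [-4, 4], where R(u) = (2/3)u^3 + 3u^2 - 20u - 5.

The derivative is 2u^2 + 6u - 20, whose only zero in [-4, 4] is u = 2.
Evaluating at the critical points and endpoints: R(-4) = 241/3; R(2) = -83/3; R(4) = 17/3.
Hence the absolute minimum is -83/3 at u = 2.

-83/3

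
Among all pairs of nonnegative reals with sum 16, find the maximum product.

64

With x + y = 16, the product is P(x) = x(16 − x).
P'(x) = 16 − 2x = 0 gives x = 8; P'' = −2 < 0, so this is the maximum.
P = 8·8 = 64.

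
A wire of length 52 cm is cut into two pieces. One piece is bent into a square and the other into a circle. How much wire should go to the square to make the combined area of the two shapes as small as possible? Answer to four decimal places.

Let x be the length used for the square. Square side x/4; circle radius (52−x)/(2π).
A(x) = (x/4)² + π·((52−x)/(2π))² = x²/16 + (52−x)²/(4π) for 0 ≤ x ≤ 52. A'(x) = x/8 − (52−x)/(2π) = 0 gives x = 4·52/(π+4) ≈ 29.1252.
A'' = 1/8 + 1/(2π) > 0, so this gives the minimum combined area; x ≈ 29.1252 cm to the square.

29.1252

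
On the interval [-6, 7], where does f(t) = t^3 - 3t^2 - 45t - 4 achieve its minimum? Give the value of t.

5

Differentiating, f'(t) = 3t^2 - 6t - 45; which vanishes at t = -3 and t = 5.
Evaluating at the critical points and endpoints: f(-6) = -58,  f(-3) = 77,  f(5) = -179,  f(7) = -123.
Hence the absolute minimum is -179 at t = 5.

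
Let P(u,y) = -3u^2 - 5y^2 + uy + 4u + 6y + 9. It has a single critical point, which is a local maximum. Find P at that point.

743/59

∂P/∂u = -6u + y + 4 = 0 and ∂P/∂y = u - 10y + 6 = 0, so (u, y) = (46/59, 40/59).
The Hessian has P_{uu} = -6, P_{yy} = -10, P_{uy} = 1, giving D = 59 > 0 with P_{uu} < 0, so the point is a local maximum.
P(46/59, 40/59) = 743/59.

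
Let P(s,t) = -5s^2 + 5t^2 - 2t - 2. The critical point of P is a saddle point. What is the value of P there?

∂P/∂s = -10s = 0 and ∂P/∂t = 10t - 2 = 0, so (s, t) = (0, 1/5).
The Hessian has P_{ss} = -10, P_{tt} = 10, P_{st} = 0, giving D = -100 < 0, so the point is a saddle point.
P(0, 1/5) = -11/5.

-11/5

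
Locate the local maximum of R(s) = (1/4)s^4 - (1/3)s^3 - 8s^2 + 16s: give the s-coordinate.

1

Critical points: R'(s) = s^3 - s^2 - 16s + 16 vanishes at s = -4, 1, 4.
Second-derivative test with R''(s) = 3s^2 - 2s - 16: R''(-4) = 40 > 0 ⇒ local minimum; R''(1) = -15 < 0 ⇒ local maximum; R''(4) = 24 > 0 ⇒ local minimum.
So the local maximum value is R(1) = 95/12.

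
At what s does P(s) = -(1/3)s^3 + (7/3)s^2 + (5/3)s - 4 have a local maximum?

P'(s) = -s^2 + (14/3)s + 5/3 = 0 at s = -1/3, 5.
P''(s) = -2s + 14/3. P''(-1/3) = 16/3 > 0 ⇒ local minimum; P''(5) = -16/3 < 0 ⇒ local maximum.
So the local maximum value is P(5) = 21.

5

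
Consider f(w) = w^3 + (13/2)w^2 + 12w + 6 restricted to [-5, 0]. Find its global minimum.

Differentiating, f'(w) = 3w^2 + 13w + 12; which vanishes at w = -3 and w = -4/3.
Evaluating at the critical points and endpoints: f(-5) = -33/2, f(-3) = 3/2, f(-4/3) = -22/27, f(0) = 6.
The minimum over the interval is -33/2, attained at w = -5.

-33/2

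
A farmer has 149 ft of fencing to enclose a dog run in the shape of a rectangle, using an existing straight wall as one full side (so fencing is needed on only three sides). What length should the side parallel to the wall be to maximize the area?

149/2

Let the sides perpendicular to the wall have length x and the parallel side y, so 2x + y = 149 and the area is A = xy = x(149 − 2x).
A'(x) = 149 − 4x = 0 gives x = 149/4, and A''(x) = −4 < 0 confirms a maximum.
Then y = 149 − 2·149/4 = 149/2 and A = 22201/8.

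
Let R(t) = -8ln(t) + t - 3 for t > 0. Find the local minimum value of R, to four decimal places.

-11.6355

R'(t) = -8/t + 1 = 0 gives t = 8.
R''(t) = 8/t², which is positive for t > 0, so this is a local minimum.
R(8) = -8·ln(8) + 8 - 3 ≈ -11.6355.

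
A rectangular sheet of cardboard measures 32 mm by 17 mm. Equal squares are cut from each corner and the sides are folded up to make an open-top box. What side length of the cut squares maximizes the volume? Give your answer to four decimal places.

With cut size x, the volume is V(x) = x(32 − 2x)(17 − 2x) for 0 < x < 8.5.
V'(x) = 12x^2 − 196x + 544. Setting V'(x) = 0 gives x ≈ 3.5449 (the root in (0, 8.5)).
V''(x) = 24x − 196 is negative there, so this is the maximum; V ≈ 875.1120.

3.5449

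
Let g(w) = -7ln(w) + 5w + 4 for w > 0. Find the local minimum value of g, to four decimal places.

g'(w) = -7/w + 5 = 0 gives w = 7/5.
g''(w) = 7/w², which is positive for w > 0, so this is a local minimum.
g(7/5) = -7·ln(7/5) + 7 + 4 ≈ 8.6447.

8.6447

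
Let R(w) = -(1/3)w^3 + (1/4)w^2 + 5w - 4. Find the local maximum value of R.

R'(w) = -w^2 + (1/2)w + 5. Setting R'(w) = 0 gives w ∈ {-2, 5/2}.
Since R''(w) = -2w + 1/2, we get R''(-2) = 9/2 > 0 ⇒ local minimum; R''(5/2) = -9/2 < 0 ⇒ local maximum.
Thus R has its local maximum at w = 5/2, with value 233/48.

233/48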